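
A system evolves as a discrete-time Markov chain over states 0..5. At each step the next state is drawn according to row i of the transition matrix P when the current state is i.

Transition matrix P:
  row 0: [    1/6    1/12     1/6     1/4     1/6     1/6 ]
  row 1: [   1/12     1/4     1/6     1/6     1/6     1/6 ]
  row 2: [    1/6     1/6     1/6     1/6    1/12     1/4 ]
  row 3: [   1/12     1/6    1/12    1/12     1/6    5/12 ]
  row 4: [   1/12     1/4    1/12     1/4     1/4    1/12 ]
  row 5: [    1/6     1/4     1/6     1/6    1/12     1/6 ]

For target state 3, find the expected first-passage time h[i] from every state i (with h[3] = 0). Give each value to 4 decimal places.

First-step conditioning: h[3] = 0; for i ≠ 3, h[i] = 1 + Σ_k P[i][k]·h[k].
  h[0] = 1 + 1/6·h[0] + 1/12·h[1] + 1/6·h[2] + 1/6·h[4] + 1/6·h[5]
  h[1] = 1 + 1/12·h[0] + 1/4·h[1] + 1/6·h[2] + 1/6·h[4] + 1/6·h[5]
  h[2] = 1 + 1/6·h[0] + 1/6·h[1] + 1/6·h[2] + 1/12·h[4] + 1/4·h[5]
  h[4] = 1 + 1/12·h[0] + 1/4·h[1] + 1/12·h[2] + 1/4·h[4] + 1/12·h[5]
  h[5] = 1 + 1/6·h[0] + 1/4·h[1] + 1/6·h[2] + 1/12·h[4] + 1/6·h[5]
Solving the 5×5 linear system over states ≠ 3 gives exactly h = [24/5, 132/25, 132/25, 0, 24/5, 132/25] (h[3] = 0 is the target).

h = [4.8000, 5.2800, 5.2800, 0.0000, 4.8000, 5.2800]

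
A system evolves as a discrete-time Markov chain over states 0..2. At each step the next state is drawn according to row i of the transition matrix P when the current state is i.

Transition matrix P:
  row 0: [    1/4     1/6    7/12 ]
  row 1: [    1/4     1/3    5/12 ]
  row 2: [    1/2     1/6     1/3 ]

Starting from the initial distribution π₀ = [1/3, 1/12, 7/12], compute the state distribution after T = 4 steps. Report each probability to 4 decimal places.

t=0: π = [0.3333, 0.0833, 0.5833]
t=1: π = [0.3958, 0.1806, 0.4236]
t=2: π = [0.3559, 0.1968, 0.4473]
t=3: π = [0.3618, 0.1995, 0.4387]
t=4: π = [0.3597, 0.1999, 0.4404]

π = [0.3597, 0.1999, 0.4404]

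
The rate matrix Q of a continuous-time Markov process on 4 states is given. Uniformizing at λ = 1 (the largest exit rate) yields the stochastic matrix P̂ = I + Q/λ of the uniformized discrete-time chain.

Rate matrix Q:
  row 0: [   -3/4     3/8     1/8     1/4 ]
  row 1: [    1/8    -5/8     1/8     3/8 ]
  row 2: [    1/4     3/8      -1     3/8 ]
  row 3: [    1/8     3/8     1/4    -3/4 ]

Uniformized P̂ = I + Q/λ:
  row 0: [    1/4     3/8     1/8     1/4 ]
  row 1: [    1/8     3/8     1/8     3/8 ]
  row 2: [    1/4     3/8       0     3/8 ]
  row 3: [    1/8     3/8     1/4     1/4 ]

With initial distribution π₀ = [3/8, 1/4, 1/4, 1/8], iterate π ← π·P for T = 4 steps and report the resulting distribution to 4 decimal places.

π = [0.1637, 0.3750, 0.1463, 0.3150]

t=0: π = [0.3750, 0.2500, 0.2500, 0.1250]
t=1: π = [0.2031, 0.3750, 0.1094, 0.3125]
t=2: π = [0.1641, 0.3750, 0.1504, 0.3105]
t=3: π = [0.1643, 0.3750, 0.1450, 0.3157]
t=4: π = [0.1637, 0.3750, 0.1463, 0.3150]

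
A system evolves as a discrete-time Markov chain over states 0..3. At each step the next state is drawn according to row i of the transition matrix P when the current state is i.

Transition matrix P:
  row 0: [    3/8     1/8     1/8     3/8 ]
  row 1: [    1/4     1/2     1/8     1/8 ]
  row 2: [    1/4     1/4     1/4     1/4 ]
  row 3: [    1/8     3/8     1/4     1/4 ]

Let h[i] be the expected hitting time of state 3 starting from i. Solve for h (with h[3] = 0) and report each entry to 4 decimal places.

h = [3.3333, 4.6667, 4.0000, 0.0000]

First-step conditioning: h[3] = 0; for i ≠ 3, h[i] = 1 + Σ_k P[i][k]·h[k].
  h[0] = 1 + 3/8·h[0] + 1/8·h[1] + 1/8·h[2]
  h[1] = 1 + 1/4·h[0] + 1/2·h[1] + 1/8·h[2]
  h[2] = 1 + 1/4·h[0] + 1/4·h[1] + 1/4·h[2]
Solving the 3×3 linear system over states ≠ 3 gives exactly h = [10/3, 14/3, 4, 0] (h[3] = 0 is the target).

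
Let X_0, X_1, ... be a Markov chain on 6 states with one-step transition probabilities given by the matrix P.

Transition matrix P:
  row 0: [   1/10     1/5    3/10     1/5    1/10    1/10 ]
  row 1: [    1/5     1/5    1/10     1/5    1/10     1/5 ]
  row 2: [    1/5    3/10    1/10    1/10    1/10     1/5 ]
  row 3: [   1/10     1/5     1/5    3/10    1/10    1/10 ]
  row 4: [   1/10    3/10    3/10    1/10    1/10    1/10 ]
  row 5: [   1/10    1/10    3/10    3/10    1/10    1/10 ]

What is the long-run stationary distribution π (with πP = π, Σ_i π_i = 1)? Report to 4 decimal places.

Balance equations π_j = Σ_i π_i·P[i][j]:
  π_0 = 1/10·π_0 + 1/5·π_1 + 1/5·π_2 + 1/10·π_3 + 1/10·π_4 + 1/10·π_5
  π_1 = 1/5·π_0 + 1/5·π_1 + 3/10·π_2 + 1/5·π_3 + 3/10·π_4 + 1/10·π_5
  π_2 = 3/10·π_0 + 1/10·π_1 + 1/10·π_2 + 1/5·π_3 + 3/10·π_4 + 3/10·π_5
  π_3 = 1/5·π_0 + 1/5·π_1 + 1/10·π_2 + 3/10·π_3 + 1/10·π_4 + 3/10·π_5
  π_4 = 1/10·π_0 + 1/10·π_1 + 1/10·π_2 + 1/10·π_3 + 1/10·π_4 + 1/10·π_5
  normalize: π_0 + π_1 + π_2 + π_3 + π_4 + π_5 = 1
Solving the linear system gives exactly π = [517/3660, 263/1220, 721/3660, 25/122, 1/10, 517/3660].

π = [0.1413, 0.2156, 0.1970, 0.2049, 0.1000, 0.1413]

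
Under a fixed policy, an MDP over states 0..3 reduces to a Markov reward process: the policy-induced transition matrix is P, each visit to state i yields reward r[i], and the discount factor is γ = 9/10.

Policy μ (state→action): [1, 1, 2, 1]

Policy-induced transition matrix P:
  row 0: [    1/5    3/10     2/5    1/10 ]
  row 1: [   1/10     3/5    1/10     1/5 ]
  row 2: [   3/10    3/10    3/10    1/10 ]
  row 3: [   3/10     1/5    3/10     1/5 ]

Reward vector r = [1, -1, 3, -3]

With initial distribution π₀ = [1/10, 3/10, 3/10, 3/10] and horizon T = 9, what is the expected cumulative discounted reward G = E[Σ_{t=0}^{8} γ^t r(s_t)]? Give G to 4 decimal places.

t=0: π = [0.1000, 0.3000, 0.3000, 0.3000], E[r] = -0.2000, γ^t·E[r] = -0.200000, running G = -0.200000
t=1: π = [0.2300, 0.3600, 0.2500, 0.1600], E[r] = 0.1400, γ^t·E[r] = 0.126000, running G = -0.074000
t=2: π = [0.2050, 0.3920, 0.2510, 0.1520], E[r] = 0.1100, γ^t·E[r] = 0.089100, running G = 0.015100
t=3: π = [0.2011, 0.4024, 0.2421, 0.1544], E[r] = 0.0618, γ^t·E[r] = 0.045052, running G = 0.060152
t=4: π = [0.1994, 0.4053, 0.2396, 0.1557], E[r] = 0.0460, γ^t·E[r] = 0.030167, running G = 0.090320
t=5: π = [0.1990, 0.4060, 0.2389, 0.1561], E[r] = 0.0414, γ^t·E[r] = 0.024419, running G = 0.114739
t=6: π = [0.1989, 0.4062, 0.2387, 0.1562], E[r] = 0.0402, γ^t·E[r] = 0.021342, running G = 0.136081
t=7: π = [0.1989, 0.4062, 0.2387, 0.1562], E[r] = 0.0399, γ^t·E[r] = 0.019067, running G = 0.155148
t=8: π = [0.1989, 0.4062, 0.2386, 0.1562], E[r] = 0.0398, γ^t·E[r] = 0.017130, running G = 0.172278

G = 0.1723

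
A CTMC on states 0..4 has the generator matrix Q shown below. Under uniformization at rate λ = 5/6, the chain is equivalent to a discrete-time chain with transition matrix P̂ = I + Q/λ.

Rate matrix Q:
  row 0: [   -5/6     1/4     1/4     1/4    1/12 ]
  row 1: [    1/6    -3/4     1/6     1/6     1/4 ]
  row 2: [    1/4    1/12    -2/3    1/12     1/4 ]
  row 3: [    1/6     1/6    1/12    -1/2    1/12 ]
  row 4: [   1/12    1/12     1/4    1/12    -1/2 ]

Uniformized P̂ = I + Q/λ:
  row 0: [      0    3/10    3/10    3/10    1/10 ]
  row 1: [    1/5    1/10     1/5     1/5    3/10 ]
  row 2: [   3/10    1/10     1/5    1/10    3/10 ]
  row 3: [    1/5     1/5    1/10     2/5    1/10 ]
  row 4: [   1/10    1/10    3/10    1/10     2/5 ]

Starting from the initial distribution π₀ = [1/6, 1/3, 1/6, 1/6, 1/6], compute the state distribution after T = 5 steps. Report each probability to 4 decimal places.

π = [0.1642, 0.1540, 0.2202, 0.2118, 0.2497]

t=0: π = [0.1667, 0.3333, 0.1667, 0.1667, 0.1667]
t=1: π = [0.1667, 0.1500, 0.2167, 0.2167, 0.2500]
t=2: π = [0.1633, 0.1550, 0.2200, 0.2133, 0.2483]
t=3: π = [0.1645, 0.1540, 0.2198, 0.2122, 0.2495]
t=4: π = [0.1641, 0.1541, 0.2202, 0.2120, 0.2496]
t=5: π = [0.1642, 0.1540, 0.2202, 0.2118, 0.2497]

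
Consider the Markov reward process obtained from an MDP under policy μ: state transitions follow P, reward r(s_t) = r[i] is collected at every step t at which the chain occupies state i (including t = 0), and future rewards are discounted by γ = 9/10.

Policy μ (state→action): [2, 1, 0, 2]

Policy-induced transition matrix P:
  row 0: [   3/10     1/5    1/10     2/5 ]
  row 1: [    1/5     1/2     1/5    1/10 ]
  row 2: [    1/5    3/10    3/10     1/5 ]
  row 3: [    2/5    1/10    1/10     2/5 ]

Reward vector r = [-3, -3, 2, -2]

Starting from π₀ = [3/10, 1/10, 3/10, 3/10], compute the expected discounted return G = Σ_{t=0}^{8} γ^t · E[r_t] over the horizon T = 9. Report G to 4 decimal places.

t=0: π = [0.3000, 0.1000, 0.3000, 0.3000], E[r] = -1.2000, γ^t·E[r] = -1.200000, running G = -1.200000
t=1: π = [0.2900, 0.2300, 0.1700, 0.3100], E[r] = -1.8400, γ^t·E[r] = -1.656000, running G = -2.856000
t=2: π = [0.2910, 0.2550, 0.1570, 0.2970], E[r] = -1.9180, γ^t·E[r] = -1.553580, running G = -4.409580
t=3: π = [0.2885, 0.2625, 0.1569, 0.2921], E[r] = -1.9234, γ^t·E[r] = -1.402159, running G = -5.811739
t=4: π = [0.2873, 0.2652, 0.1576, 0.2899], E[r] = -1.9220, γ^t·E[r] = -1.261011, running G = -7.072750
t=5: π = [0.2867, 0.2663, 0.1580, 0.2889], E[r] = -1.9209, γ^t·E[r] = -1.134243, running G = -8.206992
t=6: π = [0.2865, 0.2668, 0.1582, 0.2885], E[r] = -1.9203, γ^t·E[r] = -1.020522, running G = -9.227514
t=7: π = [0.2863, 0.2670, 0.1583, 0.2883], E[r] = -1.9200, γ^t·E[r] = -0.918350, running G = -10.145864
t=8: π = [0.2863, 0.2671, 0.1584, 0.2882], E[r] = -1.9199, γ^t·E[r] = -0.826467, running G = -10.972331

G = -10.9723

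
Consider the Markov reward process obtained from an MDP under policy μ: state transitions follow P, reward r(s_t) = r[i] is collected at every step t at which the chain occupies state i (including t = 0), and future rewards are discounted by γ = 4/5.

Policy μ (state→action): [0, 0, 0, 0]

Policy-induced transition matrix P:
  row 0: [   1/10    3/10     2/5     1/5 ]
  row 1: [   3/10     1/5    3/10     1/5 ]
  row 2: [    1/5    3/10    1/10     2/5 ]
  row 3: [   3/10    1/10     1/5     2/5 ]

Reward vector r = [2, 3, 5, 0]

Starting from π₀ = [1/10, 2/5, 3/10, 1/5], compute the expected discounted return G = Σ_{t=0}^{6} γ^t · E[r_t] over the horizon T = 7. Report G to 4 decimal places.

G = 9.7660

t=0: π = [0.1000, 0.4000, 0.3000, 0.2000], E[r] = 2.9000, γ^t·E[r] = 2.900000, running G = 2.900000
t=1: π = [0.2500, 0.2200, 0.2300, 0.3000], E[r] = 2.3100, γ^t·E[r] = 1.848000, running G = 4.748000
t=2: π = [0.2270, 0.2180, 0.2490, 0.3060], E[r] = 2.3530, γ^t·E[r] = 1.505920, running G = 6.253920
t=3: π = [0.2297, 0.2170, 0.2423, 0.3110], E[r] = 2.3219, γ^t·E[r] = 1.188813, running G = 7.442733
t=4: π = [0.2298, 0.2161, 0.2434, 0.3107], E[r] = 2.3250, γ^t·E[r] = 0.952324, running G = 8.395057
t=5: π = [0.2297, 0.2163, 0.2432, 0.3108], E[r] = 2.3243, γ^t·E[r] = 0.761638, running G = 9.156695
t=6: π = [0.2297, 0.2162, 0.2432, 0.3108], E[r] = 2.3243, γ^t·E[r] = 0.609305, running G = 9.766000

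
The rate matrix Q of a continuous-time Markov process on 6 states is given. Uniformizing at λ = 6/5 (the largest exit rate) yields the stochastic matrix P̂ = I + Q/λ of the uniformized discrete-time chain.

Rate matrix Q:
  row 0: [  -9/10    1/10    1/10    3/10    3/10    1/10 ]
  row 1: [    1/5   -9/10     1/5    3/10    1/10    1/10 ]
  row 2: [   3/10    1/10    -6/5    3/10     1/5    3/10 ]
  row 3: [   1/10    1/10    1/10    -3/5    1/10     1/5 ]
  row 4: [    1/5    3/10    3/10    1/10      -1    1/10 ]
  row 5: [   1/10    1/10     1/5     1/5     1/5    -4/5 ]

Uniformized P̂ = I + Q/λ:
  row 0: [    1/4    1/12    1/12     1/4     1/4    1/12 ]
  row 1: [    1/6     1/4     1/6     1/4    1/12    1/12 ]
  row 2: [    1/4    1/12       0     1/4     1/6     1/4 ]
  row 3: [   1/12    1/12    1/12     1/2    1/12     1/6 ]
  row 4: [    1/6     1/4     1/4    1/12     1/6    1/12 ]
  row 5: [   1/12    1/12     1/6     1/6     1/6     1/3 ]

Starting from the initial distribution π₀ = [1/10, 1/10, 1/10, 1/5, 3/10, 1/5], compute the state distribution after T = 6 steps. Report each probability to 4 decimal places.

π = [0.1519, 0.1290, 0.1222, 0.2822, 0.1451, 0.1696]

t=0: π = [0.1000, 0.1000, 0.1000, 0.2000, 0.3000, 0.2000]
t=1: π = [0.1500, 0.1500, 0.1500, 0.2333, 0.1500, 0.1667]
t=2: π = [0.1583, 0.1333, 0.1222, 0.2694, 0.1472, 0.1694]
t=3: π = [0.1535, 0.1301, 0.1229, 0.2787, 0.1463, 0.1685]
t=4: π = [0.1524, 0.1294, 0.1224, 0.2813, 0.1454, 0.1692]
t=5: π = [0.1520, 0.1291, 0.1222, 0.2820, 0.1451, 0.1695]
t=6: π = [0.1519, 0.1290, 0.1222, 0.2822, 0.1451, 0.1696]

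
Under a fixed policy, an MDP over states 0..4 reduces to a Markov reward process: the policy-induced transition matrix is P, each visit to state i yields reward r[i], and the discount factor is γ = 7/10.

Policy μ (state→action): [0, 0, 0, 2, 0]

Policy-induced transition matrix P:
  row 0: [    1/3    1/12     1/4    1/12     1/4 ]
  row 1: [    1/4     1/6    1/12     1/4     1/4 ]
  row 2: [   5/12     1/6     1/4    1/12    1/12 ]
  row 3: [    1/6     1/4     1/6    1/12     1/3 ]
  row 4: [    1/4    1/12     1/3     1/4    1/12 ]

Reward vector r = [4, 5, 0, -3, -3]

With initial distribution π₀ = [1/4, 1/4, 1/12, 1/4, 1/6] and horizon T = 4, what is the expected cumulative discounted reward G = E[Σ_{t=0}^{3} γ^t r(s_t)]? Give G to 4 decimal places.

G = 2.1980

t=0: π = [0.2500, 0.2500, 0.0833, 0.2500, 0.1667], E[r] = 1.0000, γ^t·E[r] = 1.000000, running G = 1.000000
t=1: π = [0.2639, 0.1528, 0.2014, 0.1528, 0.2292], E[r] = 0.6736, γ^t·E[r] = 0.471528, running G = 1.471528
t=2: π = [0.2928, 0.1383, 0.2309, 0.1470, 0.1910], E[r] = 0.8490, γ^t·E[r] = 0.415990, running G = 1.887517
t=3: π = [0.3006, 0.1386, 0.2306, 0.1382, 0.1919], E[r] = 0.9051, γ^t·E[r] = 0.310447, running G = 2.197964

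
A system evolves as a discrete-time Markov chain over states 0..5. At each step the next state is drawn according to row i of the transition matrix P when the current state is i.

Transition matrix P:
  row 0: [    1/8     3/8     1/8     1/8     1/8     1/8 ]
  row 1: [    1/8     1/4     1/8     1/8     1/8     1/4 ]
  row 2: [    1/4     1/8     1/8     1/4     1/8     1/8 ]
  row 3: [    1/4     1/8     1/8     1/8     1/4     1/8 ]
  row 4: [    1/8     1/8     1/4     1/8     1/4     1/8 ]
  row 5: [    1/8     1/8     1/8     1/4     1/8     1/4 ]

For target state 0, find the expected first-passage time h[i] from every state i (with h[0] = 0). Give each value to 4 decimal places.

First-step conditioning: h[0] = 0; for i ≠ 0, h[i] = 1 + Σ_k P[i][k]·h[k].
  h[1] = 1 + 1/4·h[1] + 1/8·h[2] + 1/8·h[3] + 1/8·h[4] + 1/4·h[5]
  h[2] = 1 + 1/8·h[1] + 1/8·h[2] + 1/4·h[3] + 1/8·h[4] + 1/8·h[5]
  h[3] = 1 + 1/8·h[1] + 1/8·h[2] + 1/8·h[3] + 1/4·h[4] + 1/8·h[5]
  h[4] = 1 + 1/8·h[1] + 1/4·h[2] + 1/8·h[3] + 1/4·h[4] + 1/8·h[5]
  h[5] = 1 + 1/8·h[1] + 1/8·h[2] + 1/4·h[3] + 1/8·h[4] + 1/4·h[5]
Solving the 5×5 linear system over states ≠ 0 gives exactly h = [0, 7282/1195, 6272/1195, 1274/239, 7154/1195, 7168/1195] (h[0] = 0 is the target).

h = [0.0000, 6.0937, 5.2485, 5.3305, 5.9866, 5.9983]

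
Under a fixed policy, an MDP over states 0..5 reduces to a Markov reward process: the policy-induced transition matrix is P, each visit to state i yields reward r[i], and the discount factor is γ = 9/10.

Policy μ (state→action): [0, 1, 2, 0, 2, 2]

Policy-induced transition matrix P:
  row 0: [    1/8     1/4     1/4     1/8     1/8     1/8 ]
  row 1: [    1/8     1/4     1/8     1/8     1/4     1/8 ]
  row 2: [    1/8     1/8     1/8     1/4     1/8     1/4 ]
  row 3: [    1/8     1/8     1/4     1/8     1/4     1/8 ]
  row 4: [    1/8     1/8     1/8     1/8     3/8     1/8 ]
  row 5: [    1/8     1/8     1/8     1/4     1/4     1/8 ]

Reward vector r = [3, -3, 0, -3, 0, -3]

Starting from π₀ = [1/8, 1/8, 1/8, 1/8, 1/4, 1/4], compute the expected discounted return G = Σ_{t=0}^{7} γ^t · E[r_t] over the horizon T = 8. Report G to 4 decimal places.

t=0: π = [0.1250, 0.1250, 0.1250, 0.1250, 0.2500, 0.2500], E[r] = -1.1250, γ^t·E[r] = -1.125000, running G = -1.125000
t=1: π = [0.1250, 0.1563, 0.1563, 0.1719, 0.2500, 0.1406], E[r] = -1.0313, γ^t·E[r] = -0.928125, running G = -2.053125
t=2: π = [0.1250, 0.1602, 0.1621, 0.1621, 0.2461, 0.1445], E[r] = -1.0254, γ^t·E[r] = -0.830566, running G = -2.883691
t=3: π = [0.1250, 0.1606, 0.1609, 0.1633, 0.2449, 0.1453], E[r] = -1.0327, γ^t·E[r] = -0.752849, running G = -3.636541
t=4: π = [0.1250, 0.1607, 0.1610, 0.1633, 0.2449, 0.1451], E[r] = -1.0323, γ^t·E[r] = -0.677264, running G = -4.313804
t=5: π = [0.1250, 0.1607, 0.1610, 0.1633, 0.2449, 0.1451], E[r] = -1.0323, γ^t·E[r] = -0.609585, running G = -4.923389
t=6: π = [0.1250, 0.1607, 0.1610, 0.1633, 0.2449, 0.1451], E[r] = -1.0323, γ^t·E[r] = -0.548629, running G = -5.472018
t=7: π = [0.1250, 0.1607, 0.1610, 0.1633, 0.2449, 0.1451], E[r] = -1.0323, γ^t·E[r] = -0.493766, running G = -5.965784

G = -5.9658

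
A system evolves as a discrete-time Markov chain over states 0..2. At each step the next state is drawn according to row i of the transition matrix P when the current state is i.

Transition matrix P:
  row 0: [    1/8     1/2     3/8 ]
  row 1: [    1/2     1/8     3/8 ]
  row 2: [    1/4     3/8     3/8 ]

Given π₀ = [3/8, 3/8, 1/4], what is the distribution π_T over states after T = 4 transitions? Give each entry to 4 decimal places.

t=0: π = [0.3750, 0.3750, 0.2500]
t=1: π = [0.2969, 0.3281, 0.3750]
t=2: π = [0.2949, 0.3301, 0.3750]
t=3: π = [0.2957, 0.3293, 0.3750]
t=4: π = [0.2954, 0.3296, 0.3750]

π = [0.2954, 0.3296, 0.3750]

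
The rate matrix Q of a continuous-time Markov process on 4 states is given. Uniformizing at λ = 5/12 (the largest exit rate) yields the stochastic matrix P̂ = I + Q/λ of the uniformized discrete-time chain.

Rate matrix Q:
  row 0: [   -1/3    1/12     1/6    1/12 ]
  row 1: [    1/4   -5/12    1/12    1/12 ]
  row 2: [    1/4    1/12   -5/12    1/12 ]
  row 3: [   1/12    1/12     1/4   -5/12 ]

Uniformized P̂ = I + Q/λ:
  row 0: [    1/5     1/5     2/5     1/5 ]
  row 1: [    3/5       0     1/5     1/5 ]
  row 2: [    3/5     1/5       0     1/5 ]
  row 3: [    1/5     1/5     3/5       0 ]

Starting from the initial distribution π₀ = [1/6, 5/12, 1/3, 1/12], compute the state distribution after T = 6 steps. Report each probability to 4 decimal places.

t=0: π = [0.1667, 0.4167, 0.3333, 0.0833]
t=1: π = [0.5000, 0.1167, 0.2000, 0.1833]
t=2: π = [0.3267, 0.1767, 0.3333, 0.1633]
t=3: π = [0.4040, 0.1647, 0.2640, 0.1673]
t=4: π = [0.3715, 0.1671, 0.2949, 0.1665]
t=5: π = [0.3848, 0.1666, 0.2819, 0.1667]
t=6: π = [0.3794, 0.1667, 0.2873, 0.1667]

π = [0.3794, 0.1667, 0.2873, 0.1667]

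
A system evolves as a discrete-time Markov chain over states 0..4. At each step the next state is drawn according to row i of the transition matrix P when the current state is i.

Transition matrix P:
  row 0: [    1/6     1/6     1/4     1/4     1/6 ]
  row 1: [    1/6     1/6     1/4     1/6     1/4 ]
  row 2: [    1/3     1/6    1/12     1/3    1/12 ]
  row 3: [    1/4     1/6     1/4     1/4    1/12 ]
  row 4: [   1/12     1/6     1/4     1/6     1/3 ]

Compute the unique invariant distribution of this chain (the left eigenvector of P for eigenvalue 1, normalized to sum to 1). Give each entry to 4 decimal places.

Balance equations π_j = Σ_i π_i·P[i][j]:
  π_0 = 1/6·π_0 + 1/6·π_1 + 1/3·π_2 + 1/4·π_3 + 1/12·π_4
  π_1 = 1/6·π_0 + 1/6·π_1 + 1/6·π_2 + 1/6·π_3 + 1/6·π_4
  π_2 = 1/4·π_0 + 1/4·π_1 + 1/12·π_2 + 1/4·π_3 + 1/4·π_4
  π_3 = 1/4·π_0 + 1/6·π_1 + 1/3·π_2 + 1/4·π_3 + 1/6·π_4
  normalize: π_0 + π_1 + π_2 + π_3 + π_4 = 1
Solving the linear system gives exactly π = [520/2499, 1/6, 3/14, 599/2499, 428/2499].

π = [0.2081, 0.1667, 0.2143, 0.2397, 0.1713]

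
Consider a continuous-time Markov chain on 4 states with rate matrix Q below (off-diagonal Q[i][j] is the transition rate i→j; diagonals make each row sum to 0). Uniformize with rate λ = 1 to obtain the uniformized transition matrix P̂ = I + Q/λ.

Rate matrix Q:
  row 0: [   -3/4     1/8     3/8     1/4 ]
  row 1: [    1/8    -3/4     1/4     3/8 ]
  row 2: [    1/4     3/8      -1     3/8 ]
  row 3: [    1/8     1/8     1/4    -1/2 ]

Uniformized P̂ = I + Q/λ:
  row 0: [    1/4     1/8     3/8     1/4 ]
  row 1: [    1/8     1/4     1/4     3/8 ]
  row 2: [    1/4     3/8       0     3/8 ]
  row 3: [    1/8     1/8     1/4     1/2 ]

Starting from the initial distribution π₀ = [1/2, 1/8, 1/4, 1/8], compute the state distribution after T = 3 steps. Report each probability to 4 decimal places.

π = [0.1748, 0.2053, 0.2192, 0.4006]

t=0: π = [0.5000, 0.1250, 0.2500, 0.1250]
t=1: π = [0.2188, 0.2031, 0.2500, 0.3281]
t=2: π = [0.1836, 0.2129, 0.2148, 0.3887]
t=3: π = [0.1748, 0.2053, 0.2192, 0.4006]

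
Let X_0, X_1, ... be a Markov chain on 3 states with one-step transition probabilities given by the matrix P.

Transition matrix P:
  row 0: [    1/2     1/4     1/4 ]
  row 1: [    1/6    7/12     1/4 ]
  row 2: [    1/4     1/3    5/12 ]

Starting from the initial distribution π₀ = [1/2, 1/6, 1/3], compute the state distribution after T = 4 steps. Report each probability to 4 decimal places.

t=0: π = [0.5000, 0.1667, 0.3333]
t=1: π = [0.3611, 0.3333, 0.3056]
t=2: π = [0.3125, 0.3866, 0.3009]
t=3: π = [0.2959, 0.4039, 0.3002]
t=4: π = [0.2903, 0.4097, 0.3000]

π = [0.2903, 0.4097, 0.3000]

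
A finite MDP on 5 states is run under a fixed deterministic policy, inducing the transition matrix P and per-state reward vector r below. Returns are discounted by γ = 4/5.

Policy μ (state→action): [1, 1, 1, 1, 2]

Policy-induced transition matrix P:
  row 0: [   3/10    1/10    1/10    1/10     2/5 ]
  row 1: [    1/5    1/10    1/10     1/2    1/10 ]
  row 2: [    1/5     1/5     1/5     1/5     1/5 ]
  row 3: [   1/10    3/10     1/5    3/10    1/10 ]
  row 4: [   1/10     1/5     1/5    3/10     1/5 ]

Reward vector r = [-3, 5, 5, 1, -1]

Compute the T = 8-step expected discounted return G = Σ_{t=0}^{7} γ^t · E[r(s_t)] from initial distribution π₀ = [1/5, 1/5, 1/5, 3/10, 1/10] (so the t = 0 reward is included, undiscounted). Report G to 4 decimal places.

t=0: π = [0.2000, 0.2000, 0.2000, 0.3000, 0.1000], E[r] = 1.6000, γ^t·E[r] = 1.600000, running G = 1.600000
t=1: π = [0.1800, 0.1900, 0.1600, 0.2800, 0.1900], E[r] = 1.3000, γ^t·E[r] = 1.040000, running G = 2.640000
t=2: π = [0.1710, 0.1910, 0.1630, 0.2860, 0.1890], E[r] = 1.3540, γ^t·E[r] = 0.866560, running G = 3.506560
t=3: π = [0.1696, 0.1924, 0.1638, 0.2877, 0.1865], E[r] = 1.3734, γ^t·E[r] = 0.703181, running G = 4.209741
t=4: π = [0.1695, 0.1926, 0.1638, 0.2882, 0.1859], E[r] = 1.3755, γ^t·E[r] = 0.563405, running G = 4.773146
t=5: π = [0.1695, 0.1926, 0.1638, 0.2882, 0.1858], E[r] = 1.3757, γ^t·E[r] = 0.450802, running G = 5.223947
t=6: π = [0.1695, 0.1926, 0.1638, 0.2882, 0.1858], E[r] = 1.3757, γ^t·E[r] = 0.360638, running G = 5.584585
t=7: π = [0.1695, 0.1926, 0.1638, 0.2882, 0.1858], E[r] = 1.3757, γ^t·E[r] = 0.288510, running G = 5.873095

G = 5.8731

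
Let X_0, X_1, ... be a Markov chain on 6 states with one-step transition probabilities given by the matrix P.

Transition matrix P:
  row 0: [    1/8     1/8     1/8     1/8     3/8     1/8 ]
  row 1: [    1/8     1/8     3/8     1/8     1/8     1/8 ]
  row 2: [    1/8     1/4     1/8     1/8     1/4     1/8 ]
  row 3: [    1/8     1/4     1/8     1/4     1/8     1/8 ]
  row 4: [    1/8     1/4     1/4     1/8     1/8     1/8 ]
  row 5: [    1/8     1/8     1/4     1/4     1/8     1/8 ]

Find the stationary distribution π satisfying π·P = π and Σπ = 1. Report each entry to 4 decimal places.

π = [0.1250, 0.1944, 0.2121, 0.1607, 0.1828, 0.1250]

Balance equations π_j = Σ_i π_i·P[i][j]:
  π_0 = 1/8·π_0 + 1/8·π_1 + 1/8·π_2 + 1/8·π_3 + 1/8·π_4 + 1/8·π_5
  π_1 = 1/8·π_0 + 1/8·π_1 + 1/4·π_2 + 1/4·π_3 + 1/4·π_4 + 1/8·π_5
  π_2 = 1/8·π_0 + 3/8·π_1 + 1/8·π_2 + 1/8·π_3 + 1/4·π_4 + 1/4·π_5
  π_3 = 1/8·π_0 + 1/8·π_1 + 1/8·π_2 + 1/4·π_3 + 1/8·π_4 + 1/4·π_5
  π_4 = 3/8·π_0 + 1/8·π_1 + 1/4·π_2 + 1/8·π_3 + 1/8·π_4 + 1/8·π_5
  normalize: π_0 + π_1 + π_2 + π_3 + π_4 + π_5 = 1
Solving the linear system gives exactly π = [1/8, 7/36, 481/2268, 9/56, 829/4536, 1/8].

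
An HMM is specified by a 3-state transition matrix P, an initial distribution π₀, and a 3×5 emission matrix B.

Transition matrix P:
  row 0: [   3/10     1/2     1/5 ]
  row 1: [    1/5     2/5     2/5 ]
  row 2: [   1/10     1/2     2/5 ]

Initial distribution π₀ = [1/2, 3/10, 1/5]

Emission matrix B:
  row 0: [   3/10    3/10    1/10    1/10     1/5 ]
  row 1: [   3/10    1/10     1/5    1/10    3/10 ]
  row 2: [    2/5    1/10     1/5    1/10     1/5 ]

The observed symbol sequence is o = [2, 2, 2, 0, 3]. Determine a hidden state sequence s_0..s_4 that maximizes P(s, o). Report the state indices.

path = [1, 2, 1, 2, 1]

t=0: δ = [5.000e-02, 6.000e-02, 4.000e-02]  (obs o_0=2)
t=1: δ = [1.500e-03, 5.000e-03, 4.800e-03]  ψ = [0, 0, 1]  (obs o_1=2)
t=2: δ = [1.000e-04, 4.800e-04, 4.000e-04]  ψ = [1, 2, 1]  (obs o_2=2)
t=3: δ = [2.880e-05, 6.000e-05, 7.680e-05]  ψ = [1, 2, 1]  (obs o_3=0)
t=4: δ = [1.200e-06, 3.840e-06, 3.072e-06]  ψ = [1, 2, 2]  (obs o_4=3)
backtrack: best end state = 1; path = [1, 2, 1, 2, 1]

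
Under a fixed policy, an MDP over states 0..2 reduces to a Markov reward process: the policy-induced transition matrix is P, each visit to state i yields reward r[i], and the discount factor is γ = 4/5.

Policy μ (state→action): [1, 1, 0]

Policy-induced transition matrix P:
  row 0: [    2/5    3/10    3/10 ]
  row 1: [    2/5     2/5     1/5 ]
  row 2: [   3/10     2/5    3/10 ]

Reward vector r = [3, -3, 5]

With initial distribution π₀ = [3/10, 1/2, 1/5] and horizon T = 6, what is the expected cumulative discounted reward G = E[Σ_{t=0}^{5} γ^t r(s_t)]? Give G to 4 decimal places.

t=0: π = [0.3000, 0.5000, 0.2000], E[r] = 0.4000, γ^t·E[r] = 0.400000, running G = 0.400000
t=1: π = [0.3800, 0.3700, 0.2500], E[r] = 1.2800, γ^t·E[r] = 1.024000, running G = 1.424000
t=2: π = [0.3750, 0.3620, 0.2630], E[r] = 1.3540, γ^t·E[r] = 0.866560, running G = 2.290560
t=3: π = [0.3737, 0.3625, 0.2638], E[r] = 1.3526, γ^t·E[r] = 0.692531, running G = 2.983091
t=4: π = [0.3736, 0.3626, 0.2638], E[r] = 1.3517, γ^t·E[r] = 0.553665, running G = 3.536756
t=5: π = [0.3736, 0.3626, 0.2637], E[r] = 1.3516, γ^t·E[r] = 0.442907, running G = 3.979663

G = 3.9797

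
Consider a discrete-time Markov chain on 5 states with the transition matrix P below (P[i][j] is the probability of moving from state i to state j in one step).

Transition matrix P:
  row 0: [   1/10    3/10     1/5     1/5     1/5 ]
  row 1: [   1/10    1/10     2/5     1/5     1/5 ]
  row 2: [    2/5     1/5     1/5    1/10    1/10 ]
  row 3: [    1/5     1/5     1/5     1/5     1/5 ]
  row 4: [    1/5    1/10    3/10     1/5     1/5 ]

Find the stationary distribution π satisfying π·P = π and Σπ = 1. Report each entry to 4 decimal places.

Balance equations π_j = Σ_i π_i·P[i][j]:
  π_0 = 1/10·π_0 + 1/10·π_1 + 2/5·π_2 + 1/5·π_3 + 1/5·π_4
  π_1 = 3/10·π_0 + 1/10·π_1 + 1/5·π_2 + 1/5·π_3 + 1/10·π_4
  π_2 = 1/5·π_0 + 2/5·π_1 + 1/5·π_2 + 1/5·π_3 + 3/10·π_4
  π_3 = 1/5·π_0 + 1/5·π_1 + 1/10·π_2 + 1/5·π_3 + 1/5·π_4
  normalize: π_0 + π_1 + π_2 + π_3 + π_4 = 1
Solving the linear system gives exactly π = [259/1226, 227/1226, 156/613, 107/613, 107/613].

π = [0.2113, 0.1852, 0.2545, 0.1746, 0.1746]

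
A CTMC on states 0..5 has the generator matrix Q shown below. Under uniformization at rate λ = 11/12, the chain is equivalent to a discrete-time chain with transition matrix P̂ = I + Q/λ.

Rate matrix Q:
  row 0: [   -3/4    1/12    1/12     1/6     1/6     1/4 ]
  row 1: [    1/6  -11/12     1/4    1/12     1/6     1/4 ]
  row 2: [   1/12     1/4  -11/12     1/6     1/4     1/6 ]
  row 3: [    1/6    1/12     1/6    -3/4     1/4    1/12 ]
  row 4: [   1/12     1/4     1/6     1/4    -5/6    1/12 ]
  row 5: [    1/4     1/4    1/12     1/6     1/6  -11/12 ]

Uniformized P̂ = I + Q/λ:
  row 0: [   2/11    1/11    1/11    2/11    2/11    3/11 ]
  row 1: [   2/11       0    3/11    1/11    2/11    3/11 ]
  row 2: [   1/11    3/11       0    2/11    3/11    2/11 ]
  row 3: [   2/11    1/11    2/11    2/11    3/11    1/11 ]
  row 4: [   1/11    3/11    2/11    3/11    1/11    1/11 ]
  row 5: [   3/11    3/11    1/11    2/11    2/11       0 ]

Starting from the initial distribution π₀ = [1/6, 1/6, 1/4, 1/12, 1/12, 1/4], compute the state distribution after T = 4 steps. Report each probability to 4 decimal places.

π = [0.1650, 0.1641, 0.1427, 0.1845, 0.1937, 0.1501]

t=0: π = [0.1667, 0.1667, 0.2500, 0.0833, 0.0833, 0.2500]
t=1: π = [0.1742, 0.1818, 0.1136, 0.1742, 0.2045, 0.1515]
t=2: π = [0.1667, 0.1598, 0.1481, 0.1839, 0.1894, 0.1522]
t=3: π = [0.1650, 0.1654, 0.1404, 0.1845, 0.1948, 0.1499]
t=4: π = [0.1650, 0.1641, 0.1427, 0.1845, 0.1937, 0.1501]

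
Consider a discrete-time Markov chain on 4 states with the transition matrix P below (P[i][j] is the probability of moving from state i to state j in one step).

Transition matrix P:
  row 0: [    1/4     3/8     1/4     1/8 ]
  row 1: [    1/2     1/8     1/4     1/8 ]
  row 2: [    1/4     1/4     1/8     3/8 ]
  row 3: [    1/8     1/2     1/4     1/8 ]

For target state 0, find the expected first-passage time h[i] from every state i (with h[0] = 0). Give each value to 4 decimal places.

First-step conditioning: h[0] = 0; for i ≠ 0, h[i] = 1 + Σ_k P[i][k]·h[k].
  h[1] = 1 + 1/8·h[1] + 1/4·h[2] + 1/8·h[3]
  h[2] = 1 + 1/4·h[1] + 1/8·h[2] + 3/8·h[3]
  h[3] = 1 + 1/2·h[1] + 1/4·h[2] + 1/8·h[3]
Solving the 3×3 linear system over states ≠ 0 gives exactly h = [0, 576/217, 752/217, 792/217] (h[0] = 0 is the target).

h = [0.0000, 2.6544, 3.4654, 3.6498]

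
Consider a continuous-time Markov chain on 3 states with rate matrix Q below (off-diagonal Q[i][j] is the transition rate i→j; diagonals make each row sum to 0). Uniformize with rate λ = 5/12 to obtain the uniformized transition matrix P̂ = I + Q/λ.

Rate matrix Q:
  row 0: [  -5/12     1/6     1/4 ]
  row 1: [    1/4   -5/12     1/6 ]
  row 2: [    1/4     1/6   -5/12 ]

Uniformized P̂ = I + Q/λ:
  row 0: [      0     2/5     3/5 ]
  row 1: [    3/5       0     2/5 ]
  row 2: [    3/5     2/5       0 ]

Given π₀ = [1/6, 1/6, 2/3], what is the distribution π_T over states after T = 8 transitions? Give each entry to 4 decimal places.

π = [0.3715, 0.2856, 0.3429]

t=0: π = [0.1667, 0.1667, 0.6667]
t=1: π = [0.5000, 0.3333, 0.1667]
t=2: π = [0.3000, 0.2667, 0.4333]
t=3: π = [0.4200, 0.2933, 0.2867]
t=4: π = [0.3480, 0.2827, 0.3693]
t=5: π = [0.3912, 0.2869, 0.3219]
t=6: π = [0.3653, 0.2852, 0.3495]
t=7: π = [0.3808, 0.2859, 0.3333]
t=8: π = [0.3715, 0.2856, 0.3429]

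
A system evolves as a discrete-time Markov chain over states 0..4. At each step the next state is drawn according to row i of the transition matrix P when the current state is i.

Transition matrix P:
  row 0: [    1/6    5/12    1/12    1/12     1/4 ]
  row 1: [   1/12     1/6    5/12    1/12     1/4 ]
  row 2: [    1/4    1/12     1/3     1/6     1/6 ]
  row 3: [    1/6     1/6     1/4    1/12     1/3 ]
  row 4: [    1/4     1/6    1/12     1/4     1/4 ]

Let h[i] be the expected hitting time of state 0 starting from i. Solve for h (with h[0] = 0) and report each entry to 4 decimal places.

h = [0.0000, 5.4524, 4.6384, 5.0753, 4.7521]

First-step conditioning: h[0] = 0; for i ≠ 0, h[i] = 1 + Σ_k P[i][k]·h[k].
  h[1] = 1 + 1/6·h[1] + 5/12·h[2] + 1/12·h[3] + 1/4·h[4]
  h[2] = 1 + 1/12·h[1] + 1/3·h[2] + 1/6·h[3] + 1/6·h[4]
  h[3] = 1 + 1/6·h[1] + 1/4·h[2] + 1/12·h[3] + 1/3·h[4]
  h[4] = 1 + 1/6·h[1] + 1/12·h[2] + 1/4·h[3] + 1/4·h[4]
Solving the 4×4 linear system over states ≠ 0 gives exactly h = [0, 10932/2005, 1860/401, 10176/2005, 9528/2005] (h[0] = 0 is the target).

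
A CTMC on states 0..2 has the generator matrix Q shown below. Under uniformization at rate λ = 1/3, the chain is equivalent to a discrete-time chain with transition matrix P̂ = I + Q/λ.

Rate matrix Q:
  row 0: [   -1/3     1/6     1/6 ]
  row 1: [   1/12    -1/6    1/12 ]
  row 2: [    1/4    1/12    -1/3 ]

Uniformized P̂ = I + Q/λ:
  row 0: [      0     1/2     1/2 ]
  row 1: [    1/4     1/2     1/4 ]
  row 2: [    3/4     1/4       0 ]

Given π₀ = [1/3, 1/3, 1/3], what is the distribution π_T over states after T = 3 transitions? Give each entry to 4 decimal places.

t=0: π = [0.3333, 0.3333, 0.3333]
t=1: π = [0.3333, 0.4167, 0.2500]
t=2: π = [0.2917, 0.4375, 0.2708]
t=3: π = [0.3125, 0.4323, 0.2552]

π = [0.3125, 0.4323, 0.2552]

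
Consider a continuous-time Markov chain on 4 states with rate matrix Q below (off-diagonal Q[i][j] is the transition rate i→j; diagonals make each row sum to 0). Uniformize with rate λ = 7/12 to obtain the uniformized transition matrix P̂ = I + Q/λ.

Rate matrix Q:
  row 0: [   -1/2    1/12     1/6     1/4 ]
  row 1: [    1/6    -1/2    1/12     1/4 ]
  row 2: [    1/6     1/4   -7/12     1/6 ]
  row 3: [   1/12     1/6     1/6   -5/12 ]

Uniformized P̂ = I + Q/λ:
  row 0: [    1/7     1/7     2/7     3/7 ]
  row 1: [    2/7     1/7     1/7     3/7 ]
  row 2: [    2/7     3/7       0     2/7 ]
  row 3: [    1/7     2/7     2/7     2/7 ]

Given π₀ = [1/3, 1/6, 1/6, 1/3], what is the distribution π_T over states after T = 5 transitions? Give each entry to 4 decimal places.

π = [0.2062, 0.2486, 0.1945, 0.3507]

t=0: π = [0.3333, 0.1667, 0.1667, 0.3333]
t=1: π = [0.1905, 0.2381, 0.2143, 0.3571]
t=2: π = [0.2075, 0.2551, 0.1905, 0.3469]
t=3: π = [0.2065, 0.2468, 0.1948, 0.3518]
t=4: π = [0.2060, 0.2488, 0.1948, 0.3505]
t=5: π = [0.2062, 0.2486, 0.1945, 0.3507]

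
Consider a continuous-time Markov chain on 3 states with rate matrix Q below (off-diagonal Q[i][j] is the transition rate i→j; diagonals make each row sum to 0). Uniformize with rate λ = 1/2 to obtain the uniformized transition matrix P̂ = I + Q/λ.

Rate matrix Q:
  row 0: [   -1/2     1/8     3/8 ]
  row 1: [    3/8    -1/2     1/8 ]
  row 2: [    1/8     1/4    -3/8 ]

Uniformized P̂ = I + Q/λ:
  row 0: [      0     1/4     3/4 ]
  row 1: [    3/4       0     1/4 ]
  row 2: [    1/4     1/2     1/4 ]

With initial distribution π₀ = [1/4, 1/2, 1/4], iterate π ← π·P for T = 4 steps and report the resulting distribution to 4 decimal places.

t=0: π = [0.2500, 0.5000, 0.2500]
t=1: π = [0.4375, 0.1875, 0.3750]
t=2: π = [0.2344, 0.2969, 0.4688]
t=3: π = [0.3398, 0.2930, 0.3672]
t=4: π = [0.3115, 0.2686, 0.4199]

π = [0.3115, 0.2686, 0.4199]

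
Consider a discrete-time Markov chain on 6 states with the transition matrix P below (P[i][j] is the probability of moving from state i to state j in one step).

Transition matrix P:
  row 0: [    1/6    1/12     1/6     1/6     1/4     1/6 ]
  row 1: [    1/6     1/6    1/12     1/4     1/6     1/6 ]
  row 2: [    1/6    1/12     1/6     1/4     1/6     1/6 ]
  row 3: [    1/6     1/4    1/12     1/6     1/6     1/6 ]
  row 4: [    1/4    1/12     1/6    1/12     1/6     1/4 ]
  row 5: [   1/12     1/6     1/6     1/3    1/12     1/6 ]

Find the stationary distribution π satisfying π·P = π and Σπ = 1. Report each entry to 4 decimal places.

Balance equations π_j = Σ_i π_i·P[i][j]:
  π_0 = 1/6·π_0 + 1/6·π_1 + 1/6·π_2 + 1/6·π_3 + 1/4·π_4 + 1/12·π_5
  π_1 = 1/12·π_0 + 1/6·π_1 + 1/12·π_2 + 1/4·π_3 + 1/12·π_4 + 1/6·π_5
  π_2 = 1/6·π_0 + 1/12·π_1 + 1/6·π_2 + 1/12·π_3 + 1/6·π_4 + 1/6·π_5
  π_3 = 1/6·π_0 + 1/4·π_1 + 1/4·π_2 + 1/6·π_3 + 1/12·π_4 + 1/3·π_5
  π_4 = 1/4·π_0 + 1/6·π_1 + 1/6·π_2 + 1/6·π_3 + 1/6·π_4 + 1/12·π_5
  normalize: π_0 + π_1 + π_2 + π_3 + π_4 + π_5 = 1
Solving the linear system gives exactly π = [22/133, 145/1001, 201/1463, 51/247, 22/133, 24/133].

π = [0.1654, 0.1449, 0.1374, 0.2065, 0.1654, 0.1805]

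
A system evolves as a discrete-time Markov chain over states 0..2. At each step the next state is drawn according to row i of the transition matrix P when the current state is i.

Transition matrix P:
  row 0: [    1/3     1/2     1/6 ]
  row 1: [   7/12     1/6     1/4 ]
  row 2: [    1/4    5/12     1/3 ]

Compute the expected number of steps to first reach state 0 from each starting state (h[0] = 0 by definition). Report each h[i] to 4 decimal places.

First-step conditioning: h[0] = 0; for i ≠ 0, h[i] = 1 + Σ_k P[i][k]·h[k].
  h[1] = 1 + 1/6·h[1] + 1/4·h[2]
  h[2] = 1 + 5/12·h[1] + 1/3·h[2]
Solving the 2×2 linear system over states ≠ 0 gives exactly h = [0, 132/65, 36/13] (h[0] = 0 is the target).

h = [0.0000, 2.0308, 2.7692]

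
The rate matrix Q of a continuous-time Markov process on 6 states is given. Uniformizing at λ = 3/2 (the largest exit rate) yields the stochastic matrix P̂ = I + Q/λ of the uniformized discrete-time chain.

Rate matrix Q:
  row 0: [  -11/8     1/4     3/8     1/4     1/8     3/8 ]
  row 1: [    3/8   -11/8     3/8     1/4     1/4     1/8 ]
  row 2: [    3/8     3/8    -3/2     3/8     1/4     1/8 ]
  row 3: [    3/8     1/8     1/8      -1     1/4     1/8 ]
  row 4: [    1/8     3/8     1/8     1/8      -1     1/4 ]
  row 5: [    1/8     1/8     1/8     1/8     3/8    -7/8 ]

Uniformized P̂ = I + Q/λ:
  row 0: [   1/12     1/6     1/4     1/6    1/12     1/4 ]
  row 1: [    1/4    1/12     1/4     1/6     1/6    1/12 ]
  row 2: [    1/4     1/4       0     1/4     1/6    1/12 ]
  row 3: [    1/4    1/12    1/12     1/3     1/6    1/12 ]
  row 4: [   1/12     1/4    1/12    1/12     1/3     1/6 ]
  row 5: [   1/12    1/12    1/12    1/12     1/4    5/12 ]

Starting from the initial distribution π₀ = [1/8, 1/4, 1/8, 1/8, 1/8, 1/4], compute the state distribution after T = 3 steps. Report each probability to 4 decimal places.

π = [0.1580, 0.1505, 0.1246, 0.1727, 0.2035, 0.1908]

t=0: π = [0.1250, 0.2500, 0.1250, 0.1250, 0.1250, 0.2500]
t=1: π = [0.1667, 0.1354, 0.1354, 0.1667, 0.1979, 0.1979]
t=2: π = [0.1563, 0.1528, 0.1224, 0.1727, 0.2023, 0.1936]
t=3: π = [0.1580, 0.1505, 0.1246, 0.1727, 0.2035, 0.1908]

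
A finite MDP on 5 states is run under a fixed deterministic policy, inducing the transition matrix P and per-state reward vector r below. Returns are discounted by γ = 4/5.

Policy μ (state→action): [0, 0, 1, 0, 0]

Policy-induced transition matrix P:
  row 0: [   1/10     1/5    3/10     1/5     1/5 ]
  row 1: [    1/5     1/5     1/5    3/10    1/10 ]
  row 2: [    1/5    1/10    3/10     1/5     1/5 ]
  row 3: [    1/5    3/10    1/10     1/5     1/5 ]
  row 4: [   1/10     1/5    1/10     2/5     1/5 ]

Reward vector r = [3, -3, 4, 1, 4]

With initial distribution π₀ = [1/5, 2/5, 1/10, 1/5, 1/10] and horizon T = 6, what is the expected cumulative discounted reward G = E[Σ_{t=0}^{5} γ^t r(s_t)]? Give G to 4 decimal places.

t=0: π = [0.2000, 0.4000, 0.1000, 0.2000, 0.1000], E[r] = 0.4000, γ^t·E[r] = 0.400000, running G = 0.400000
t=1: π = [0.1700, 0.2100, 0.2000, 0.2600, 0.1600], E[r] = 1.5800, γ^t·E[r] = 1.264000, running G = 1.664000
t=2: π = [0.1670, 0.2060, 0.1950, 0.2530, 0.1790], E[r] = 1.6320, γ^t·E[r] = 1.044480, running G = 2.708480
t=3: π = [0.1654, 0.2058, 0.1930, 0.2564, 0.1794], E[r] = 1.6248, γ^t·E[r] = 0.831898, running G = 3.540378
t=4: π = [0.1655, 0.2063, 0.1923, 0.2565, 0.1794], E[r] = 1.6207, γ^t·E[r] = 0.663847, running G = 4.204225
t=5: π = [0.1655, 0.2064, 0.1922, 0.2565, 0.1794], E[r] = 1.6200, γ^t·E[r] = 0.530842, running G = 4.735066

G = 4.7351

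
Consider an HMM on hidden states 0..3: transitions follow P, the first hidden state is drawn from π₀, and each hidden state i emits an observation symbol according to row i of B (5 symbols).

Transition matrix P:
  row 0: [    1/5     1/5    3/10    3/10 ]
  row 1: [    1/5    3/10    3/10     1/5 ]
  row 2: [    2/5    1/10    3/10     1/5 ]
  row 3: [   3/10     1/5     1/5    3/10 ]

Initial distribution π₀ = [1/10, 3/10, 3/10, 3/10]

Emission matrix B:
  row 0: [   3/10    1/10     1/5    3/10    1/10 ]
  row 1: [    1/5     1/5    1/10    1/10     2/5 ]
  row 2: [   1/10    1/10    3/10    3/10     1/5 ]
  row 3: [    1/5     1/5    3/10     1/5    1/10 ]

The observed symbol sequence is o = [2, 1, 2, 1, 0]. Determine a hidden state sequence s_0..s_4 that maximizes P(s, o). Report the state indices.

path = [3, 3, 3, 3, 0]

t=0: δ = [2.000e-02, 3.000e-02, 9.000e-02, 9.000e-02]  (obs o_0=2)
t=1: δ = [3.600e-03, 3.600e-03, 2.700e-03, 5.400e-03]  ψ = [2, 3, 2, 3]  (obs o_1=1)
t=2: δ = [3.240e-04, 1.080e-04, 3.240e-04, 4.860e-04]  ψ = [3, 1, 0, 3]  (obs o_2=2)
t=3: δ = [1.458e-05, 1.944e-05, 9.720e-06, 2.916e-05]  ψ = [3, 3, 0, 3]  (obs o_3=1)
t=4: δ = [2.624e-06, 1.166e-06, 5.832e-07, 1.750e-06]  ψ = [3, 1, 1, 3]  (obs o_4=0)
backtrack: best end state = 0; path = [3, 3, 3, 3, 0]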